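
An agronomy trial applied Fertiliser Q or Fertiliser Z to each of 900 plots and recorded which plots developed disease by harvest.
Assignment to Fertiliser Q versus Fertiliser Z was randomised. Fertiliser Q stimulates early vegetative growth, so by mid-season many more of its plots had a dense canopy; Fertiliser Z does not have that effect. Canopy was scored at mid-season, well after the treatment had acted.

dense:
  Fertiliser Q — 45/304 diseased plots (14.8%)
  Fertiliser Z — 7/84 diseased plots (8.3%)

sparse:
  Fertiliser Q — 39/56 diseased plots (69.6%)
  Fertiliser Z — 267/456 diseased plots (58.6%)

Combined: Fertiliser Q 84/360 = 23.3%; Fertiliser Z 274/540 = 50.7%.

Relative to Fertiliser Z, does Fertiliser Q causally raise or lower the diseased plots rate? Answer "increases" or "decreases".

decreases

Stratifying would compare fertilisers among plots the fertilisers themselves sorted into mid-season canopy groups — a form of selection on an intermediate. The unconditioned pooled rates give the total causal effect.
Pooled: Fertiliser Q 23.3% vs Fertiliser Z 50.7%; Fertiliser Q is lower overall.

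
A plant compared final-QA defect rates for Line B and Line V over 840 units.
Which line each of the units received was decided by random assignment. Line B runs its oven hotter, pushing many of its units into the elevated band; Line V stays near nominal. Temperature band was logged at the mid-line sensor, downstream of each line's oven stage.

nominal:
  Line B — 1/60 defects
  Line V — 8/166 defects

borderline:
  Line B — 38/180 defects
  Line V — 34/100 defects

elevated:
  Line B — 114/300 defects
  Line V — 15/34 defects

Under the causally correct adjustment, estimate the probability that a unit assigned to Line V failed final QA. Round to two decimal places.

0.19

Stratifying would compare lines among units the lines themselves sorted into in-process temperature band groups — a form of selection on an intermediate. The unconditioned pooled rates give the total causal effect.
So P(outcome | do(Line V)) is just the pooled rate for Line V: 57/300 = 0.190.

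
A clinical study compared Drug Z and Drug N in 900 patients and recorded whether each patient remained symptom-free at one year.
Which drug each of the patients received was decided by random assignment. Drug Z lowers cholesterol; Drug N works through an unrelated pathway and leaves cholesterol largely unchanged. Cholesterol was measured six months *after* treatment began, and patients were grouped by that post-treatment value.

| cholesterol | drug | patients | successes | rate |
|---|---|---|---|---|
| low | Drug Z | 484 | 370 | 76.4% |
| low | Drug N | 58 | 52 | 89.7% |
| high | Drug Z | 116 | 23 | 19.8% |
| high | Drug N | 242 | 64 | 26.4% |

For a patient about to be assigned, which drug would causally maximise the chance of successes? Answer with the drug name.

Drug N is higher inside every cholesterol stratum but Drug Z is higher in aggregate. Whether to stratify depends on how cholesterol relates to the drug.
The distribution of cholesterol is itself part of what the drug does — it is an intermediate outcome. Holding it fixed would remove that part of the effect; the total effect is the pooled difference.
Pooled: Drug Z 65.5% vs Drug N 38.7%; Drug Z is higher overall.

Drug Z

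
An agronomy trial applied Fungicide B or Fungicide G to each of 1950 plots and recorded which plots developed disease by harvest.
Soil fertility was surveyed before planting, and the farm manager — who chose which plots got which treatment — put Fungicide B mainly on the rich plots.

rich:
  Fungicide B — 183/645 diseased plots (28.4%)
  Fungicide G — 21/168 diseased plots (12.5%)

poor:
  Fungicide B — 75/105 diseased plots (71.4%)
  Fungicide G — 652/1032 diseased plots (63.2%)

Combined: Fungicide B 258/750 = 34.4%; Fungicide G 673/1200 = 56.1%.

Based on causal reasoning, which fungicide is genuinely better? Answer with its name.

Fungicide G

Here soil fertility is a common cause — it drives both which fungicide a case falls under and the outcome. The crude comparison mixes populations; the stratum-specific rates are the causally relevant ones.
Within each level — rich: 28.4% vs 12.5%; poor: 71.4% vs 63.2% — Fungicide G is lower every time.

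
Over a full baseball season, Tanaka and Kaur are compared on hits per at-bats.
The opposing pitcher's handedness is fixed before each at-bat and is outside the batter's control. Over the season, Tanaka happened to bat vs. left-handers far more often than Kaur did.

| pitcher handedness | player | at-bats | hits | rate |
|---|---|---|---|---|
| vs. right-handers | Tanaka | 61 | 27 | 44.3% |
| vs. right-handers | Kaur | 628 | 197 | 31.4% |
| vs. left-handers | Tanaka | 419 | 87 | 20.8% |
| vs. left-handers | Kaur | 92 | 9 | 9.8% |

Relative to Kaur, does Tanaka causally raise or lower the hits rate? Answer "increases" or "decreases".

Tanaka is higher inside every pitcher handedness stratum but Kaur is higher in aggregate. Whether to stratify depends on how pitcher handedness relates to the player.
Pitcher handedness is set before the player has any effect — it is not caused by the player — and it independently drives the outcome. That makes it a confounder, so the causal comparison is within pitcher handedness levels.
Within each level — vs. right-handers: 44.3% vs 31.4%; vs. left-handers: 20.8% vs 9.8% — Tanaka is higher every time.

increases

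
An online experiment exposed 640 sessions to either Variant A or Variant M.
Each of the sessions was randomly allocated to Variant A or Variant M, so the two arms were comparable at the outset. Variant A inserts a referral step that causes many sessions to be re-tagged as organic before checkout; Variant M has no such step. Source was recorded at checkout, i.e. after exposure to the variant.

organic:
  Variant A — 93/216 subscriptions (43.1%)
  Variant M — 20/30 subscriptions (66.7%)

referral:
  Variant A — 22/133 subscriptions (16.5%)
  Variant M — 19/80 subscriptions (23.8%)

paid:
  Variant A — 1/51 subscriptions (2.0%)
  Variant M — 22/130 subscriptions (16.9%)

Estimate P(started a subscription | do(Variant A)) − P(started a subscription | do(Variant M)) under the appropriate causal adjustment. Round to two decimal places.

The stratified and pooled comparisons disagree (Variant M wins within each traffic source; Variant A wins overall), so the answer turns on the causal role of traffic source.
Traffic source is recorded after the variant and is itself shifted by it — it sits on the causal path from variant to outcome. Conditioning on a mediator would strip out part of the effect we want; the pooled comparison gives the total causal effect.
The causal difference is the pooled difference: 0.290 − 0.254 = +0.036.

+0.04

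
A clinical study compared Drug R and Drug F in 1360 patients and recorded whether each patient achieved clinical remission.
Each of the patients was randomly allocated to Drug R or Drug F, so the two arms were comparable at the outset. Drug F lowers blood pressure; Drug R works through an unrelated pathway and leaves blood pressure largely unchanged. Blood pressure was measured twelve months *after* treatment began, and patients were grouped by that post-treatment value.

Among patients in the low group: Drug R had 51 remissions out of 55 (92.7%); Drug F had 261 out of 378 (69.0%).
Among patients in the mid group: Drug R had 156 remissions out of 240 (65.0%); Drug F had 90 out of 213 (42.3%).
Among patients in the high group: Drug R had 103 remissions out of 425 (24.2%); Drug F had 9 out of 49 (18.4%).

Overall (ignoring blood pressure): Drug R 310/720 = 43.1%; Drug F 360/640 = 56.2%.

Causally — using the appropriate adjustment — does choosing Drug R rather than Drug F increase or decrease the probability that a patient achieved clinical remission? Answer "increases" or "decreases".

Because the drug influences blood pressure, blood pressure is a post-treatment mediator, not a confounder. Stratifying on it would bias the estimate; the causal effect is the crude pooled difference.
Pooled: Drug R 43.1% vs Drug F 56.2%; Drug F is higher overall.

decreases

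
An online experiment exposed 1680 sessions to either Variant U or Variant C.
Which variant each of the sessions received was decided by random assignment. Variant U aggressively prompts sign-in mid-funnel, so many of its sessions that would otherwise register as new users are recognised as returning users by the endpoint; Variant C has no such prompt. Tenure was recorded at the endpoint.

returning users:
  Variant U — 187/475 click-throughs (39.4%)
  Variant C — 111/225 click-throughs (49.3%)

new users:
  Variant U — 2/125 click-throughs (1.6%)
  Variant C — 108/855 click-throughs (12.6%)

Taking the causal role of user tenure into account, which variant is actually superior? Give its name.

Within every user tenure level Variant C has the higher rate, yet pooled Variant U does — Simpson's reversal.
Because the variant influences user tenure, user tenure is a post-treatment mediator, not a confounder. Stratifying on it would bias the estimate; the causal effect is the crude pooled difference.
Pooled: Variant U 31.5% vs Variant C 20.3%; Variant U is higher overall.

Variant U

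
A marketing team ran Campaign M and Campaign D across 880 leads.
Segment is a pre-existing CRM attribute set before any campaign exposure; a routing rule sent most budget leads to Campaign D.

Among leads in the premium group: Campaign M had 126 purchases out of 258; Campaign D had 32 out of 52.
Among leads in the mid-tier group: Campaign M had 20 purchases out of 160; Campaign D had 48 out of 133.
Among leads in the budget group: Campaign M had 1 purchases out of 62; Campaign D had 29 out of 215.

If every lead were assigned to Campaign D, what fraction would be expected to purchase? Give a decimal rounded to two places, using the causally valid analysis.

0.38

The customer segment-specific comparison favours Campaign D throughout, but the pooled figures favour Campaign M. The question is whether to condition on customer segment.
Here customer segment is a common cause — it drives both which campaign a case falls under and the outcome. The crude comparison mixes populations; the stratum-specific rates are the causally relevant ones.
Standardising Campaign D to the population customer segment mix: 0.352·32/52 + 0.333·48/133 + 0.315·29/215 = 0.379.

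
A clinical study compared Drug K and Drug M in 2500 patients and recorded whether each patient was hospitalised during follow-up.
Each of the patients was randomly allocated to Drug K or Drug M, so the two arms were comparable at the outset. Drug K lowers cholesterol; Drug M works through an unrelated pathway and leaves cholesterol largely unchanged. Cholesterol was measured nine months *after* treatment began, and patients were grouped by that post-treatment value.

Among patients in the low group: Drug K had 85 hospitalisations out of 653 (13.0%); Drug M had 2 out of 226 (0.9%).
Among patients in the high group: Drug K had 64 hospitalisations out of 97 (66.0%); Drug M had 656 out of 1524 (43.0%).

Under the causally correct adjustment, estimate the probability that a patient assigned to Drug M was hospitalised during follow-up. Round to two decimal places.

Stratifying would compare drugs among patients the drugs themselves sorted into cholesterol groups — a form of selection on an intermediate. The unconditioned pooled rates give the total causal effect.
So P(outcome | do(Drug M)) is just the pooled rate for Drug M: 658/1750 = 0.376.

0.38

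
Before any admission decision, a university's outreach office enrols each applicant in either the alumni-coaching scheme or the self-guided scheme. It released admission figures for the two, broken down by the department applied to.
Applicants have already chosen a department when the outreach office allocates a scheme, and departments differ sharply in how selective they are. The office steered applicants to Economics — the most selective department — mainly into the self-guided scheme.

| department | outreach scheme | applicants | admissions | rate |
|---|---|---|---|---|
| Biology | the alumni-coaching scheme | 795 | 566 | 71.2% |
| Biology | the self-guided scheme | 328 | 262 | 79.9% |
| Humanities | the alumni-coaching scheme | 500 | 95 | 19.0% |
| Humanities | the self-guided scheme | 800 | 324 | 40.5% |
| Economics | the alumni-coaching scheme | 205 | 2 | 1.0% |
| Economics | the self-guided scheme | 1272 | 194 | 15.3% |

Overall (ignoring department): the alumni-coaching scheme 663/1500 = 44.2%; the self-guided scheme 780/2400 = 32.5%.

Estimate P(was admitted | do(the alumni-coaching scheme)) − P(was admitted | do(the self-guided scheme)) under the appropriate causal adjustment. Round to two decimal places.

-0.15

Department is set before the outreach scheme has any effect — it is not caused by the outreach scheme — and it independently drives the outcome. That makes it a confounder, so the causal comparison is within department levels.
Adjusting over the population distribution of department: 0.288·(0.712−0.799) + 0.333·(0.190−0.405) + 0.379·(0.010−0.153) = -0.151.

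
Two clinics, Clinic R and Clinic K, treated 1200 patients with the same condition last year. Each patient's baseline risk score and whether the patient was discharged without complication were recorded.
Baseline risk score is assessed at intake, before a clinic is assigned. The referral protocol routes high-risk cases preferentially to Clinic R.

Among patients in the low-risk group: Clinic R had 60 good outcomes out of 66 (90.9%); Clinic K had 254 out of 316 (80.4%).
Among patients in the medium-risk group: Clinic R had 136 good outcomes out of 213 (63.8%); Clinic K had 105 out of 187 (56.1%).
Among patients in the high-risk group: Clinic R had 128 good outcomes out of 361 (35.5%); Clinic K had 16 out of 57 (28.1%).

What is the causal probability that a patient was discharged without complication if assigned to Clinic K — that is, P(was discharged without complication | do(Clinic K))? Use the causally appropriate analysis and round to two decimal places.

The imbalance in baseline risk score arose from how patients were allocated, not from anything the clinic did; and baseline risk score independently affects the outcome. The pooled gap is confounded — condition on baseline risk score.
Standardising Clinic K to the population baseline risk score mix: 0.318·254/316 + 0.333·105/187 + 0.348·16/57 = 0.541.

0.54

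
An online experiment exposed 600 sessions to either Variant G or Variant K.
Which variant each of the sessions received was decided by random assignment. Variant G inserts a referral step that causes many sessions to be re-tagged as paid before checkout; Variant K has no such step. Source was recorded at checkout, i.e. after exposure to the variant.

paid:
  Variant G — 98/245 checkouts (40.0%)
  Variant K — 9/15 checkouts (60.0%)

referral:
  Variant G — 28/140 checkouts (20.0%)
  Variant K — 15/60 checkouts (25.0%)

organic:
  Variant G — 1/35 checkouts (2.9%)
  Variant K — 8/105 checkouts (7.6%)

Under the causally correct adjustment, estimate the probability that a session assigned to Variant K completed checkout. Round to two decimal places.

The stratified and pooled comparisons disagree (Variant K wins within each traffic source; Variant G wins overall), so the answer turns on the causal role of traffic source.
Traffic source is downstream of the variant. One should not condition on a consequence of treatment, so the overall rates are the right comparison.
So P(outcome | do(Variant K)) is just the pooled rate for Variant K: 32/180 = 0.178.

0.18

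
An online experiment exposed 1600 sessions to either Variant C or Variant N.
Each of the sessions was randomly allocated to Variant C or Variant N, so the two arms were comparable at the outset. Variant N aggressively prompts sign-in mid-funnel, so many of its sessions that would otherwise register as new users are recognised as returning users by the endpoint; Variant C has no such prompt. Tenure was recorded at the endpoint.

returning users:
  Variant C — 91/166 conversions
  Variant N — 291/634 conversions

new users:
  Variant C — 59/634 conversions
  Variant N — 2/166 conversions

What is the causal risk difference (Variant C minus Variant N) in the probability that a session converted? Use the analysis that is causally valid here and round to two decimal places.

-0.18

The distribution of user tenure is itself part of what the variant does — it is an intermediate outcome. Holding it fixed would remove that part of the effect; the total effect is the pooled difference.
The causal difference is the pooled difference: 0.188 − 0.366 = -0.179.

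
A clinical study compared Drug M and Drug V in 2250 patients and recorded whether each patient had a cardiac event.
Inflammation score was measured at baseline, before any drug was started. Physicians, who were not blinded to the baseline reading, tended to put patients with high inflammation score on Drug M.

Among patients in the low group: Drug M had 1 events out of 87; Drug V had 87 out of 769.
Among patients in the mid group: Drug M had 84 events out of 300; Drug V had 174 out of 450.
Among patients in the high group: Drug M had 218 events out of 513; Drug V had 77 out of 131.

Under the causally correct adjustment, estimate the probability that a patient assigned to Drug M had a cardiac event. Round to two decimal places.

0.22

Within every inflammation score level Drug M has the lower rate, yet pooled Drug V does — Simpson's reversal.
Since inflammation score is a pre-existing factor (not a product of the drug) and it affects the outcome on its own, it is a confounder. The stratified rates, not the pooled rate, identify the causal effect.
Standardising Drug M to the population inflammation score mix: 0.380·1/87 + 0.333·84/300 + 0.286·218/513 = 0.219.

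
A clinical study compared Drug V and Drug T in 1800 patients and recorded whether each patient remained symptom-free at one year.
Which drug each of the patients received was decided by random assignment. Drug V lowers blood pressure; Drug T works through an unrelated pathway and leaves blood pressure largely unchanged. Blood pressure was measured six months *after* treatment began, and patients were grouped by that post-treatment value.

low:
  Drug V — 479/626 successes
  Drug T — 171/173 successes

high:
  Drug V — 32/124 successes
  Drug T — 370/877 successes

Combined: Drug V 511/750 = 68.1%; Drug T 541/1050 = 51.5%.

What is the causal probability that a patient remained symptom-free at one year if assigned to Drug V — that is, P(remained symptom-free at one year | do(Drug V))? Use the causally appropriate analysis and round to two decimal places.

Within every blood pressure level Drug T has the higher rate, yet pooled Drug V does — Simpson's reversal.
Because the drug influences blood pressure, blood pressure is a post-treatment mediator, not a confounder. Stratifying on it would bias the estimate; the causal effect is the crude pooled difference.
So P(outcome | do(Drug V)) is just the pooled rate for Drug V: 511/750 = 0.681.

0.68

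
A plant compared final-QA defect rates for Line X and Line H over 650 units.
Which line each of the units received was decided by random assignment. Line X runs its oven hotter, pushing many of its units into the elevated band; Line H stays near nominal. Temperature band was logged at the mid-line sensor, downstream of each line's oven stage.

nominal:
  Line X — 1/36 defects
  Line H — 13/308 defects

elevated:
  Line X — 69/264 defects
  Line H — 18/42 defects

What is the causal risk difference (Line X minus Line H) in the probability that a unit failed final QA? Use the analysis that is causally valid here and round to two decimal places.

Within every in-process temperature band level Line X has the lower rate, yet pooled Line H does — Simpson's reversal.
The distribution of in-process temperature band is itself part of what the line does — it is an intermediate outcome. Holding it fixed would remove that part of the effect; the total effect is the pooled difference.
The causal difference is the pooled difference: 0.233 − 0.089 = +0.145.

+0.14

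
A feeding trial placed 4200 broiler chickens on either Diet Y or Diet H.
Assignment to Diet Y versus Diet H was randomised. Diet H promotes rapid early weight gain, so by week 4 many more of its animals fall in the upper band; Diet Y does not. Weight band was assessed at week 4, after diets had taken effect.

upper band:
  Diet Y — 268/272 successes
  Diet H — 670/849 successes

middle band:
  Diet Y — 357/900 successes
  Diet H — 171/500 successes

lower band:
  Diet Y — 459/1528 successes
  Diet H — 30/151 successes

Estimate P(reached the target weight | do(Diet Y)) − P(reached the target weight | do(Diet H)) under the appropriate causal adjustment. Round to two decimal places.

-0.18

The stratified and pooled comparisons disagree (Diet Y wins within each week-4 weight band; Diet H wins overall), so the answer turns on the causal role of week-4 weight band.
Week-4 weight band is recorded after the diet and is itself shifted by it — it sits on the causal path from diet to outcome. Conditioning on a mediator would strip out part of the effect we want; the pooled comparison gives the total causal effect.
The causal difference is the pooled difference: 0.401 − 0.581 = -0.179.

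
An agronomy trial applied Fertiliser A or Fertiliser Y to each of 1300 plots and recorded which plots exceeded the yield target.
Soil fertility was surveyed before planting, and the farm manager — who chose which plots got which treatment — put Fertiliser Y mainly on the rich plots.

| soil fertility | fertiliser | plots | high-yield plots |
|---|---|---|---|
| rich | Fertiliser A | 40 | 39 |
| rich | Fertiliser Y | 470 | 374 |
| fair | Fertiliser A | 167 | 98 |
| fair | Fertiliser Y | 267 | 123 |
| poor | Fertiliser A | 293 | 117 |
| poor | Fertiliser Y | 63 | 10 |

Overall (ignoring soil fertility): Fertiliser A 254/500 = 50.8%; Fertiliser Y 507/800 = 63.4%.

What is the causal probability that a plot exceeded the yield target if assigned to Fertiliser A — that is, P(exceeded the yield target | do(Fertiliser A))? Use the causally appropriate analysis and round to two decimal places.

0.69

Nothing the fertiliser does changes soil fertility; the imbalance is an allocation artefact. With soil fertility also predicting the outcome, the pooled figure is confounded, and the within-stratum comparison is the causal one.
Standardising Fertiliser A to the population soil fertility mix: 0.392·39/40 + 0.334·98/167 + 0.274·117/293 = 0.688.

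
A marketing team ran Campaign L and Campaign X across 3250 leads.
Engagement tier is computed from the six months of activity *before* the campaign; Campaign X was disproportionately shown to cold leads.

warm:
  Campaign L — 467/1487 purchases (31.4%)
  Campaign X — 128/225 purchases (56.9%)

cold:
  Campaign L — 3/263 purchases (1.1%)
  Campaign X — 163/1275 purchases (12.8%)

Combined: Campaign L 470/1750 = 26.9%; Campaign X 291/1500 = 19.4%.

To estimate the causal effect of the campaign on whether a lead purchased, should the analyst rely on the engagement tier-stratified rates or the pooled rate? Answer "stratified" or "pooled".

Engagement tier differs across campaigns for reasons unrelated to any effect of the campaign itself, and it separately predicts the outcome — a classic confounder. We must compare within engagement tier levels.
Within each level — warm: 31.4% vs 56.9%; cold: 1.1% vs 12.8% — Campaign X is higher every time.

stratified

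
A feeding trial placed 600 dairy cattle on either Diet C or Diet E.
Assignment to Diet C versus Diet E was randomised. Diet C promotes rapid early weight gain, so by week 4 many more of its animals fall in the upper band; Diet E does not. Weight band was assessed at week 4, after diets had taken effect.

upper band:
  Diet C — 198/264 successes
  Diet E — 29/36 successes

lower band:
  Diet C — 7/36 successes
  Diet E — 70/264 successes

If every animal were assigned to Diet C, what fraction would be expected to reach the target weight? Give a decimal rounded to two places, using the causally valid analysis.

Within every week-4 weight band level Diet E has the higher rate, yet pooled Diet C does — Simpson's reversal.
The distribution of week-4 weight band is itself part of what the diet does — it is an intermediate outcome. Holding it fixed would remove that part of the effect; the total effect is the pooled difference.
So P(outcome | do(Diet C)) is just the pooled rate for Diet C: 205/300 = 0.683.

0.68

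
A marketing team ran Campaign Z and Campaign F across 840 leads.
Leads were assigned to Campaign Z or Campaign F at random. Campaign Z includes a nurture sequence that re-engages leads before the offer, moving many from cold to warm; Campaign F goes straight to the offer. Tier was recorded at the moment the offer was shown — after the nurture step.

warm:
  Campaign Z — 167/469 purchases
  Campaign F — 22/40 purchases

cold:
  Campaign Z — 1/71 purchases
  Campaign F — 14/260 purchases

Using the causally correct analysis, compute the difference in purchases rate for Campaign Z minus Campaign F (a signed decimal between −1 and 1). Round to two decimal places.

+0.19

The distribution of engagement tier is itself part of what the campaign does — it is an intermediate outcome. Holding it fixed would remove that part of the effect; the total effect is the pooled difference.
The causal difference is the pooled difference: 0.311 − 0.120 = +0.191.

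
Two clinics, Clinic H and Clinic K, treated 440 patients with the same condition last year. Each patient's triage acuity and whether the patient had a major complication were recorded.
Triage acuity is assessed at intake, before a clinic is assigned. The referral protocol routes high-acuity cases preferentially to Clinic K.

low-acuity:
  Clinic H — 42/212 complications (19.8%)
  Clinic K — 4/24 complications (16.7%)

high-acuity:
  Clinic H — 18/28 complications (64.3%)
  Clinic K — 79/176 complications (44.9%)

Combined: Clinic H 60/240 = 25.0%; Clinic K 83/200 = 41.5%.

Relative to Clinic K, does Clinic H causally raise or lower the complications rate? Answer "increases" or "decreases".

increases

Within every triage acuity level Clinic K has the lower rate, yet pooled Clinic H does — Simpson's reversal.
The imbalance in triage acuity arose from how patients were allocated, not from anything the clinic did; and triage acuity independently affects the outcome. The pooled gap is confounded — condition on triage acuity.
Within each level — low-acuity: 19.8% vs 16.7%; high-acuity: 64.3% vs 44.9% — Clinic K is lower every time.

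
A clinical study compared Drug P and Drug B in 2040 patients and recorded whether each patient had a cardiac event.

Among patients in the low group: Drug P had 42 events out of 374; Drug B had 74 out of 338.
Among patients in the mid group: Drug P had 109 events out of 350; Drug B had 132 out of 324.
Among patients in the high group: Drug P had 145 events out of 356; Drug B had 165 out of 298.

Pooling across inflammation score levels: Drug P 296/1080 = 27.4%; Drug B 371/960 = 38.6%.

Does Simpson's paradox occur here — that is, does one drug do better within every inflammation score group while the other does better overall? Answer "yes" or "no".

Within each inflammation score level (low 11.2% vs 21.9%; mid 31.1% vs 40.7%; high 40.7% vs 55.4%), Drug P has the lower rate every time. Pooled: 27.4% vs 38.6% — Drug P has the lower rate overall. They agree.

no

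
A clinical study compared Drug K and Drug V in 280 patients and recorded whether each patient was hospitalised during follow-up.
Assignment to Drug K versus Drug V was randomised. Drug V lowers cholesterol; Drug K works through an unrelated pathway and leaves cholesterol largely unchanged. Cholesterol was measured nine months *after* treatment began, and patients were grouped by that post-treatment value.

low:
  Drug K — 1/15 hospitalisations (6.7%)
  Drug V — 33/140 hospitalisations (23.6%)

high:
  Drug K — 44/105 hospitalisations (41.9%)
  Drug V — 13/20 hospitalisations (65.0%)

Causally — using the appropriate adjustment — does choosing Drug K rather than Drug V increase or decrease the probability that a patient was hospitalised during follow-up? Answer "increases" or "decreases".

Within every cholesterol level Drug K has the lower rate, yet pooled Drug V does — Simpson's reversal.
The distribution of cholesterol is itself part of what the drug does — it is an intermediate outcome. Holding it fixed would remove that part of the effect; the total effect is the pooled difference.
Pooled: Drug K 37.5% vs Drug V 28.7%; Drug V is lower overall.

increases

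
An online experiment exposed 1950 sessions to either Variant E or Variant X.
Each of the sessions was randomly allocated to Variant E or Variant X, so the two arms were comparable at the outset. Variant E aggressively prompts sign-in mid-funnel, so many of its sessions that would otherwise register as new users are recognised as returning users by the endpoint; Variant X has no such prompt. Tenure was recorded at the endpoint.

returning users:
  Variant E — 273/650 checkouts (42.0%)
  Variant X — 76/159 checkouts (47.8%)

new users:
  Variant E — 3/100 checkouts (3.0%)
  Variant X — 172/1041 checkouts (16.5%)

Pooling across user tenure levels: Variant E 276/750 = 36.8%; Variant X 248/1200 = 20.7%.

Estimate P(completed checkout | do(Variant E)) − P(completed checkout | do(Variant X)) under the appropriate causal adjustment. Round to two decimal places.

The distribution of user tenure is itself part of what the variant does — it is an intermediate outcome. Holding it fixed would remove that part of the effect; the total effect is the pooled difference.
The causal difference is the pooled difference: 0.368 − 0.207 = +0.161.

+0.16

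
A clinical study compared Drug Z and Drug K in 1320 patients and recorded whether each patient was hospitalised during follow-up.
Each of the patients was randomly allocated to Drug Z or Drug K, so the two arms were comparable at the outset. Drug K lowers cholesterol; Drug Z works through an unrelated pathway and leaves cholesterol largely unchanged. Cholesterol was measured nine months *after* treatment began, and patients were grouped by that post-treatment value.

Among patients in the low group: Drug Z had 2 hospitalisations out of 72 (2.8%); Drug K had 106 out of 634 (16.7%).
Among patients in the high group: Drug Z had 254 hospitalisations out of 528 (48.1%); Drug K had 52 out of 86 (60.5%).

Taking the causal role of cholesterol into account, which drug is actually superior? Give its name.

Drug Z is lower inside every cholesterol stratum but Drug K is lower in aggregate. Whether to stratify depends on how cholesterol relates to the drug.
Cholesterol here is a post-treatment variable shaped by the drug; conditioning on it would introduce bias rather than remove it. The overall comparison is the causal one.
Pooled: Drug Z 42.7% vs Drug K 21.9%; Drug K is lower overall.

Drug K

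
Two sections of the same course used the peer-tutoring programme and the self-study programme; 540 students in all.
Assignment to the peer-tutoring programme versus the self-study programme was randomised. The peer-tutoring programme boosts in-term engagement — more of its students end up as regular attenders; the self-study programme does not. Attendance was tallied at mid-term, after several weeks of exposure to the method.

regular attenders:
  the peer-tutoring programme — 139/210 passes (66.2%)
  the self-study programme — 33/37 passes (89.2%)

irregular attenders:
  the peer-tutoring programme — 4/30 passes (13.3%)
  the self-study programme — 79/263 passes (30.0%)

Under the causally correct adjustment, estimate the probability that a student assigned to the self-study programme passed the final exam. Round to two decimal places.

0.37

the self-study programme is higher inside every mid-term attendance stratum but the peer-tutoring programme is higher in aggregate. Whether to stratify depends on how mid-term attendance relates to the teaching method.
Mid-term attendance is recorded after the teaching method and is itself shifted by it — it sits on the causal path from teaching method to outcome. Conditioning on a mediator would strip out part of the effect we want; the pooled comparison gives the total causal effect.
So P(outcome | do(the self-study programme)) is just the pooled rate for the self-study programme: 112/300 = 0.373.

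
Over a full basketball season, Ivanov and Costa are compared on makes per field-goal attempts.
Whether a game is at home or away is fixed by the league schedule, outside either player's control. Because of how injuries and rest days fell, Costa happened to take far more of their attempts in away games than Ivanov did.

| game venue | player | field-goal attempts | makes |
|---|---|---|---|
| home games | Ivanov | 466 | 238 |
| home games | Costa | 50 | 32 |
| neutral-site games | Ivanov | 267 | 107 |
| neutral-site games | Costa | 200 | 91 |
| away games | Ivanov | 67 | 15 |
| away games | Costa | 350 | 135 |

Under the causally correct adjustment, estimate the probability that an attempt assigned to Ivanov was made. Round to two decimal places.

0.39

Within every game venue level Costa has the higher rate, yet pooled Ivanov does — Simpson's reversal.
Since game venue is a pre-existing factor (not a product of the player) and it affects the outcome on its own, it is a confounder. The stratified rates, not the pooled rate, identify the causal effect.
Standardising Ivanov to the population game venue mix: 0.369·238/466 + 0.334·107/267 + 0.298·15/67 = 0.389.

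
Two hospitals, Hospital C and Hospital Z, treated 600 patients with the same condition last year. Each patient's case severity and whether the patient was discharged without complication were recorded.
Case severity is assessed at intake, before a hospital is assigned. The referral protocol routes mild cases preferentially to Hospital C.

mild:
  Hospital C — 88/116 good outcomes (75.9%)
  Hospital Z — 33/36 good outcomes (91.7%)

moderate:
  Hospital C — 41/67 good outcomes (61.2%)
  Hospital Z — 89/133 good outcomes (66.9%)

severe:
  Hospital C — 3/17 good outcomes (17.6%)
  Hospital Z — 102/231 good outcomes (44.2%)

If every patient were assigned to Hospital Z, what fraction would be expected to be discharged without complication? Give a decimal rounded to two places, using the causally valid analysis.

Since case severity is a pre-existing factor (not a product of the hospital) and it affects the outcome on its own, it is a confounder. The stratified rates, not the pooled rate, identify the causal effect.
Standardising Hospital Z to the population case severity mix: 0.253·33/36 + 0.333·89/133 + 0.413·102/231 = 0.638.

0.64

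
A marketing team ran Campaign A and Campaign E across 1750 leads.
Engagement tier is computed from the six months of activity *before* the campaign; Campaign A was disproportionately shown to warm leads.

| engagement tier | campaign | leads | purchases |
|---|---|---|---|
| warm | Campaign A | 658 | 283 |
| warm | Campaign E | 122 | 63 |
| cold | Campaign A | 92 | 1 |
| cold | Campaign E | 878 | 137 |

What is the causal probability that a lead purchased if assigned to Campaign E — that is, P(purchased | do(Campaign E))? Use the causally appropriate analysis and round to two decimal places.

Within every engagement tier level Campaign E has the higher rate, yet pooled Campaign A does — Simpson's reversal.
Engagement tier differs across campaigns for reasons unrelated to any effect of the campaign itself, and it separately predicts the outcome — a classic confounder. We must compare within engagement tier levels.
Standardising Campaign E to the population engagement tier mix: 0.446·63/122 + 0.554·137/878 = 0.317.

0.32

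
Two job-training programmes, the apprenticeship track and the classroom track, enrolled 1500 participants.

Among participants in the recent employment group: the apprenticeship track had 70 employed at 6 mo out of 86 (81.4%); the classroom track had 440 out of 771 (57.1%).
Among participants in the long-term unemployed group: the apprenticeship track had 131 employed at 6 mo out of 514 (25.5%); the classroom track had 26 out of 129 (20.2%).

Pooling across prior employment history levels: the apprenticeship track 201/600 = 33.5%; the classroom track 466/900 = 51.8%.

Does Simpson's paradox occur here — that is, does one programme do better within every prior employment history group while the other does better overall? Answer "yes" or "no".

Within each prior employment history level (recent employment 81.4% vs 57.1%; long-term unemployed 25.5% vs 20.2%), the apprenticeship track has the higher rate every time. Pooled: 33.5% vs 51.8% — the classroom track has the higher rate overall. The two comparisons disagree.

yes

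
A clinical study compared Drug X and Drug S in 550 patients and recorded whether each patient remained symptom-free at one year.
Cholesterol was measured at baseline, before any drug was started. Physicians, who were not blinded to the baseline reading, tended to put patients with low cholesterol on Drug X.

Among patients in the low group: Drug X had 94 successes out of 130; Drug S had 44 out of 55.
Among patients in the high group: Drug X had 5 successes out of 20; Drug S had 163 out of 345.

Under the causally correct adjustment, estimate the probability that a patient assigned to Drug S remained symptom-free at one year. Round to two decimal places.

0.58

The stratified and pooled comparisons disagree (Drug S wins within each cholesterol; Drug X wins overall), so the answer turns on the causal role of cholesterol.
Here cholesterol is a common cause — it drives both which drug a case falls under and the outcome. The crude comparison mixes populations; the stratum-specific rates are the causally relevant ones.
Standardising Drug S to the population cholesterol mix: 0.336·44/55 + 0.664·163/345 = 0.583.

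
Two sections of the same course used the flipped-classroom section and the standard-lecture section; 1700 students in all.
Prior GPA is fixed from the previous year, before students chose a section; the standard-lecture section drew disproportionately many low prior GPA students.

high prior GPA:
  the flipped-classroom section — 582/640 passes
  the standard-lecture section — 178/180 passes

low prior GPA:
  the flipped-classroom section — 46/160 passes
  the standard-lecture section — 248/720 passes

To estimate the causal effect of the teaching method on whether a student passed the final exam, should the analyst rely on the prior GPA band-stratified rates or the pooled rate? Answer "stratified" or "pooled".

stratified

The prior GPA band-specific comparison favours the standard-lecture section throughout, but the pooled figures favour the flipped-classroom section. The question is whether to condition on prior GPA band.
Since prior GPA band is a pre-existing factor (not a product of the teaching method) and it affects the outcome on its own, it is a confounder. The stratified rates, not the pooled rate, identify the causal effect.
Within each level — high prior GPA: 90.9% vs 98.9%; low prior GPA: 28.7% vs 34.4% — the standard-lecture section is higher every time.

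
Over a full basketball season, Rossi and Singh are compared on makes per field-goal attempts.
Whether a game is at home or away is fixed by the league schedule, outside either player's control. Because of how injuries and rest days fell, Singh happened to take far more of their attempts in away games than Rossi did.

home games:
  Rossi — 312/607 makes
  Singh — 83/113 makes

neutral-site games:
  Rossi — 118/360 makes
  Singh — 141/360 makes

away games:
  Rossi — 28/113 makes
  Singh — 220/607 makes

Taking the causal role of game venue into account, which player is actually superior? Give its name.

Nothing the player does changes game venue; the imbalance is an allocation artefact. With game venue also predicting the outcome, the pooled figure is confounded, and the within-stratum comparison is the causal one.
Within each level — home games: 51.4% vs 73.5%; neutral-site games: 32.8% vs 39.2%; away games: 24.8% vs 36.2% — Singh is higher every time.

Singh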